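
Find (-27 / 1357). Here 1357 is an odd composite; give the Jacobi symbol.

First reduce: -27 ≡ 1330 (mod 1357).
Pull out 2: since 1357 ≡ 5 (mod 8), (2/1357) = -1.
Reciprocity: 665 ≡ 1 and 1357 ≡ 1 (mod 4), so (665/1357) = +(1357/665).
Reduce top mod 665: now compute (27/665).
Reciprocity: 27 ≡ 3 and 665 ≡ 1 (mod 4), so (27/665) = +(665/27).
Reduce top mod 27: now compute (17/27).
Reciprocity: 17 ≡ 1 and 27 ≡ 3 (mod 4), so (17/27) = +(27/17).
Reduce top mod 17: now compute (10/17).
Pull out 2: since 17 ≡ 1 (mod 8), (2/17) = +1.
Reciprocity: 5 ≡ 1 and 17 ≡ 1 (mod 4), so (5/17) = +(17/5).
Reduce top mod 5: now compute (2/5).
Pull out 2: since 5 ≡ 5 (mod 8), (2/5) = -1.
Reached (1/5) = 1. Collecting the sign flips along the way, the symbol is +1.

1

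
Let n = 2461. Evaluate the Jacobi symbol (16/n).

Pull out 2^4: since 2461 ≡ 5 (mod 8), (2/2461) = -1, so (2/2461)^4 = +1.
Reached (1/2461) = 1. Collecting the sign flips along the way, the symbol is +1.

1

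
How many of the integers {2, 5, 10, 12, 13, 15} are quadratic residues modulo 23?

(2/23) = +1 → QR.
(5/23) = -1 → non-residue.
(10/23) = -1 → non-residue.
(12/23) = +1 → QR.
(13/23) = +1 → QR.
(15/23) = -1 → non-residue.
Total quadratic residues among the 6: 3.

3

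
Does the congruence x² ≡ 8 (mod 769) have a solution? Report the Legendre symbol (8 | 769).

1

Pull out 2^3: since 769 ≡ 1 (mod 8), (2/769) = +1, so (2/769)^3 = +1.
Reached (1/769) = 1. Collecting the sign flips along the way, the symbol is +1.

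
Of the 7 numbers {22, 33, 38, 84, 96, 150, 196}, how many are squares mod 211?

4

(22/211) = -1 → non-residue.
(33/211) = -1 → non-residue.
(38/211) = -1 → non-residue.
(84/211) = +1 → QR.
(96/211) = +1 → QR.
(150/211) = +1 → QR.
(196/211) = +1 → QR.
Total quadratic residues among the 7: 4.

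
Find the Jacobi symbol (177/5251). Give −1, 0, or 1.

Reciprocity: 177 ≡ 1 and 5251 ≡ 3 (mod 4), so (177/5251) = +(5251/177).
Reduce top mod 177: now compute (118/177).
Pull out 2: since 177 ≡ 1 (mod 8), (2/177) = +1.
Reciprocity: 59 ≡ 3 and 177 ≡ 1 (mod 4), so (59/177) = +(177/59).
Reduce top mod 59: now compute (0/59).
Top reduces to 0: gcd > 1, so the symbol is 0.

0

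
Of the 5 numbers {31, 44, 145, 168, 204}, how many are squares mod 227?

1

(31/227) = -1 → non-residue.
(44/227) = +1 → QR.
(145/227) = -1 → non-residue.
(168/227) = -1 → non-residue.
(204/227) = -1 → non-residue.
Total quadratic residues among the 5: 1.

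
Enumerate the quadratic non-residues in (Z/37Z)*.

2,5,6,8,13,14,15,17,18,19,20,22,23,24,29,31,32,35

Square k = 1,…,18 (k and 37−k give the same square):
1²=1, 2²=4, 3²=9, 4²=16, 5²=25, 6²=36, 7²≡12, 8²≡27, 9²≡7, 10²≡26, 11²≡10, 12²≡33, 13²≡21, 14²≡11, 15²≡3, 16²≡34, 17²≡30, 18²≡28 (mod 37).
The residues are {1, 3, 4, 7, 9, 10, 11, 12, 16, 21, 25, 26, 27, 28, 30, 33, 34, 36}; the non-residues are the remaining 18 nonzero classes.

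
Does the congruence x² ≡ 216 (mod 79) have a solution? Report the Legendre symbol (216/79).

-1

Euler's criterion: (216/79) ≡ 58^39 (mod 79).
58^2 ≡ 46 (mod 79)
58^4 ≡ 62 (mod 79)
58^8 ≡ 52 (mod 79)
58^16 ≡ 18 (mod 79)
58^32 ≡ 8 (mod 79)
58^39 = 58^(32+4+2+1) ≡ 78 (mod 79).
Result is 78 ≡ −1, so (216/79) = −1.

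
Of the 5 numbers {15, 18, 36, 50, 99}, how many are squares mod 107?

(15/107) = -1 → non-residue.
(18/107) = -1 → non-residue.
(36/107) = +1 → QR.
(50/107) = -1 → non-residue.
(99/107) = +1 → QR.
Total quadratic residues among the 5: 2.

2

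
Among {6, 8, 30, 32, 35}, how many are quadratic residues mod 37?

(6/37) = -1 → non-residue.
(8/37) = -1 → non-residue.
(30/37) = +1 → QR.
(32/37) = -1 → non-residue.
(35/37) = -1 → non-residue.
Total quadratic residues among the 5: 1.

1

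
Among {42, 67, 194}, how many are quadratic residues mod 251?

2

(42/251) = -1 → non-residue.
(67/251) = +1 → QR.
(194/251) = +1 → QR.
Total quadratic residues among the 3: 2.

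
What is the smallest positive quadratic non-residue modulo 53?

2

(2/53) = −1, so 2 is the smallest positive non-residue mod 53.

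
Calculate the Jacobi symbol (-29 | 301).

-1

First reduce: -29 ≡ 272 (mod 301).
Pull out 2^4: since 301 ≡ 5 (mod 8), (2/301) = -1, so (2/301)^4 = +1.
Reciprocity: 17 ≡ 1 and 301 ≡ 1 (mod 4), so (17/301) = +(301/17).
Reduce top mod 17: now compute (12/17).
Pull out 2^2: since 17 ≡ 1 (mod 8), (2/17) = +1, so (2/17)^2 = +1.
Reciprocity: 3 ≡ 3 and 17 ≡ 1 (mod 4), so (3/17) = +(17/3).
Reduce top mod 3: now compute (2/3).
Pull out 2: since 3 ≡ 3 (mod 8), (2/3) = -1.
Reached (1/3) = 1. Collecting the sign flips along the way, the symbol is -1.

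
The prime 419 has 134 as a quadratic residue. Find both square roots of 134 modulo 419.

Since 419 ≡ 3 (mod 4), a square root of 134 is 134^((419+1)/4) = 134^105 mod 419.
Repeated squaring: 134^2≡358, 134^4≡369, 134^8≡405, 134^16≡196, 134^32≡287, 134^64≡245 (mod 419).
134^105 = 134^(64+32+8+1) ≡ 316 (mod 419).
Check: 316² = 99856 ≡ 134 (mod 419). The two roots are 103 and 316.

103, 316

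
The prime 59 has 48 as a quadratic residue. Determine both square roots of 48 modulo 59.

15, 44

Since 59 ≡ 3 (mod 4), a square root of 48 is 48^((59+1)/4) = 48^15 mod 59.
Repeated squaring: 48^2≡3, 48^4≡9, 48^8≡22 (mod 59).
48^15 = 48^(8+4+2+1) ≡ 15 (mod 59).
Check: 15² = 225 ≡ 48 (mod 59). The two roots are 15 and 44.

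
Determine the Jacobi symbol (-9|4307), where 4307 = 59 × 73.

First reduce: -9 ≡ 4298 (mod 4307).
Pull out 2: since 4307 ≡ 3 (mod 8), (2/4307) = -1.
Reciprocity: 2149 ≡ 1 and 4307 ≡ 3 (mod 4), so (2149/4307) = +(4307/2149).
Reduce top mod 2149: now compute (9/2149).
Reciprocity: 9 ≡ 1 and 2149 ≡ 1 (mod 4), so (9/2149) = +(2149/9).
Reduce top mod 9: now compute (7/9).
Reciprocity: 7 ≡ 3 and 9 ≡ 1 (mod 4), so (7/9) = +(9/7).
Reduce top mod 7: now compute (2/7).
Pull out 2: since 7 ≡ 7 (mod 8), (2/7) = +1.
Reached (1/7) = 1. Collecting the sign flips along the way, the symbol is -1.

-1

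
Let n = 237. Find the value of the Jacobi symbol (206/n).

1

Pull out 2: since 237 ≡ 5 (mod 8), (2/237) = -1.
Reciprocity: 103 ≡ 3 and 237 ≡ 1 (mod 4), so (103/237) = +(237/103).
Reduce top mod 103: now compute (31/103).
Reciprocity: 31 ≡ 3 and 103 ≡ 3 (mod 4), so (31/103) = −(103/31).
Reduce top mod 31: now compute (10/31).
Pull out 2: since 31 ≡ 7 (mod 8), (2/31) = +1.
Reciprocity: 5 ≡ 1 and 31 ≡ 3 (mod 4), so (5/31) = +(31/5).
Reduce top mod 5: now compute (1/5).
Reached (1/5) = 1. Collecting the sign flips along the way, the symbol is +1.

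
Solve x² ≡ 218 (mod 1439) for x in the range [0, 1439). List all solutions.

Since 1439 ≡ 3 (mod 4), a square root of 218 is 218^((1439+1)/4) = 218^360 mod 1439.
Repeated squaring: 218^2≡37, 218^4≡1369, 218^8≡583, 218^16≡285, 218^32≡641, 218^64≡766, 218^128≡1083, 218^256≡104 (mod 1439).
218^360 = 218^(256+64+32+8) ≡ 559 (mod 1439).
Check: 559² = 312481 ≡ 218 (mod 1439). The two roots are 559 and 880.

559, 880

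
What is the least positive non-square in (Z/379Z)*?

(2/379) = −1, so 2 is the smallest positive non-residue mod 379.

2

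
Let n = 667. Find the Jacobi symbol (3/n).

Reciprocity: 3 ≡ 3 and 667 ≡ 3 (mod 4), so (3/667) = −(667/3).
Reduce top mod 3: now compute (1/3).
Reached (1/3) = 1. Collecting the sign flips along the way, the symbol is -1.

-1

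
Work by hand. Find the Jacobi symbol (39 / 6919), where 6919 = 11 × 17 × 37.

-1

Reciprocity: 39 ≡ 3 and 6919 ≡ 3 (mod 4), so (39/6919) = −(6919/39).
Reduce top mod 39: now compute (16/39).
Pull out 2^4: since 39 ≡ 7 (mod 8), (2/39) = +1, so (2/39)^4 = +1.
Reached (1/39) = 1. Collecting the sign flips along the way, the symbol is -1.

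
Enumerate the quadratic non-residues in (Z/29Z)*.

Square k = 1,…,14 (k and 29−k give the same square):
1²=1, 2²=4, 3²=9, 4²=16, 5²=25, 6²≡7, 7²≡20, 8²≡6, 9²≡23, 10²≡13, 11²≡5, 12²≡28, 13²≡24, 14²≡22 (mod 29).
The residues are {1, 4, 5, 6, 7, 9, 13, 16, 20, 22, 23, 24, 25, 28}; the non-residues are the remaining 14 nonzero classes.

2 3 8 10 11 12 14 15 17 18 19 21 26 27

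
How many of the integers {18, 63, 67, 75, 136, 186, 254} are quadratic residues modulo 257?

3

(18/257) = +1 → QR.
(63/257) = -1 → non-residue.
(67/257) = +1 → QR.
(75/257) = -1 → non-residue.
(136/257) = +1 → QR.
(186/257) = -1 → non-residue.
(254/257) = -1 → non-residue.
Total quadratic residues among the 7: 3.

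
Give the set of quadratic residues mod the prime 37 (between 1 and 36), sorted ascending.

1 3 4 7 9 10 11 12 16 21 25 26 27 28 30 33 34 36

Square k = 1,…,18 (k and 37−k give the same square):
1²=1, 2²=4, 3²=9, 4²=16, 5²=25, 6²=36, 7²≡12, 8²≡27, 9²≡7, 10²≡26, 11²≡10, 12²≡33, 13²≡21, 14²≡11, 15²≡3, 16²≡34, 17²≡30, 18²≡28 (mod 37).
So the quadratic residues mod 37 are {1, 3, 4, 7, 9, 10, 11, 12, 16, 21, 25, 26, 27, 28, 30, 33, 34, 36}.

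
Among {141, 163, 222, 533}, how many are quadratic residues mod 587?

4

(141/587) = +1 → QR.
(163/587) = +1 → QR.
(222/587) = +1 → QR.
(533/587) = +1 → QR.
Total quadratic residues among the 4: 4.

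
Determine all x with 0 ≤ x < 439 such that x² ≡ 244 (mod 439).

Since 439 ≡ 3 (mod 4), a square root of 244 is 244^((439+1)/4) = 244^110 mod 439.
Repeated squaring: 244^2≡271, 244^4≡128, 244^8≡141, 244^16≡126, 244^32≡72, 244^64≡355 (mod 439).
244^110 = 244^(64+32+8+4+2) ≡ 146 (mod 439).
Check: 146² = 21316 ≡ 244 (mod 439). The two roots are 146 and 293.

146, 293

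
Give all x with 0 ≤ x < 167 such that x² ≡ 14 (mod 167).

66, 101

Since 167 ≡ 3 (mod 4), a square root of 14 is 14^((167+1)/4) = 14^42 mod 167.
Repeated squaring: 14^2≡29, 14^4≡6, 14^8≡36, 14^16≡127, 14^32≡97 (mod 167).
14^42 = 14^(32+8+2) ≡ 66 (mod 167).
Check: 66² = 4356 ≡ 14 (mod 167). The two roots are 66 and 101.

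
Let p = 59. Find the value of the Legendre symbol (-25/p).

Euler's criterion: (-25/59) ≡ 34^29 (mod 59).
34^2 ≡ 35 (mod 59)
34^4 ≡ 45 (mod 59)
34^8 ≡ 19 (mod 59)
34^16 ≡ 7 (mod 59)
34^29 = 34^(16+8+4+1) ≡ 58 (mod 59).
Result is 58 ≡ −1, so (-25/59) = −1.

-1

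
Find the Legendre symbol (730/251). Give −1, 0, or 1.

First reduce: 730 ≡ 228 (mod 251).
Pull out 2^2: since 251 ≡ 3 (mod 8), (2/251) = -1, so (2/251)^2 = +1.
Reciprocity: 57 ≡ 1 and 251 ≡ 3 (mod 4), so (57/251) = +(251/57).
Reduce top mod 57: now compute (23/57).
Reciprocity: 23 ≡ 3 and 57 ≡ 1 (mod 4), so (23/57) = +(57/23).
Reduce top mod 23: now compute (11/23).
Reciprocity: 11 ≡ 3 and 23 ≡ 3 (mod 4), so (11/23) = −(23/11).
Reduce top mod 11: now compute (1/11).
Reached (1/11) = 1. Collecting the sign flips along the way, the symbol is -1.

-1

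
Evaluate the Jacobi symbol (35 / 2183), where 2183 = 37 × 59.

-1

Reciprocity: 35 ≡ 3 and 2183 ≡ 3 (mod 4), so (35/2183) = −(2183/35).
Reduce top mod 35: now compute (13/35).
Reciprocity: 13 ≡ 1 and 35 ≡ 3 (mod 4), so (13/35) = +(35/13).
Reduce top mod 13: now compute (9/13).
Reciprocity: 9 ≡ 1 and 13 ≡ 1 (mod 4), so (9/13) = +(13/9).
Reduce top mod 9: now compute (4/9).
Pull out 2^2: since 9 ≡ 1 (mod 8), (2/9) = +1, so (2/9)^2 = +1.
Reached (1/9) = 1. Collecting the sign flips along the way, the symbol is -1.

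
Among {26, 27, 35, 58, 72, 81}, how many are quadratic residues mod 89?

(26/89) = -1 → non-residue.
(27/89) = -1 → non-residue.
(35/89) = -1 → non-residue.
(58/89) = -1 → non-residue.
(72/89) = +1 → QR.
(81/89) = +1 → QR.
Total quadratic residues among the 6: 2.

2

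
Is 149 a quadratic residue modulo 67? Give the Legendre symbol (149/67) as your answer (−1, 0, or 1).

1

First reduce: 149 ≡ 15 (mod 67).
Reciprocity: 15 ≡ 3 and 67 ≡ 3 (mod 4), so (15/67) = −(67/15).
Reduce top mod 15: now compute (7/15).
Reciprocity: 7 ≡ 3 and 15 ≡ 3 (mod 4), so (7/15) = −(15/7).
Reduce top mod 7: now compute (1/7).
Reached (1/7) = 1. Collecting the sign flips along the way, the symbol is +1.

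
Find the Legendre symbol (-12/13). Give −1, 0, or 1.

Euler's criterion: (-12/13) ≡ 1^6 (mod 13).
1^2 ≡ 1 (mod 13)
1^4 ≡ 1 (mod 13)
1^6 = 1^(4+2) ≡ 1 (mod 13).
Result is 1, so (-12/13) = 1.

1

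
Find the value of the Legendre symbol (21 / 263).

Reciprocity: 21 ≡ 1 and 263 ≡ 3 (mod 4), so (21/263) = +(263/21).
Reduce top mod 21: now compute (11/21).
Reciprocity: 11 ≡ 3 and 21 ≡ 1 (mod 4), so (11/21) = +(21/11).
Reduce top mod 11: now compute (10/11).
Pull out 2: since 11 ≡ 3 (mod 8), (2/11) = -1.
Reciprocity: 5 ≡ 1 and 11 ≡ 3 (mod 4), so (5/11) = +(11/5).
Reduce top mod 5: now compute (1/5).
Reached (1/5) = 1. Collecting the sign flips along the way, the symbol is -1.

-1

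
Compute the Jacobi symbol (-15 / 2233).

-1

First reduce: -15 ≡ 2218 (mod 2233).
Pull out 2: since 2233 ≡ 1 (mod 8), (2/2233) = +1.
Reciprocity: 1109 ≡ 1 and 2233 ≡ 1 (mod 4), so (1109/2233) = +(2233/1109).
Reduce top mod 1109: now compute (15/1109).
Reciprocity: 15 ≡ 3 and 1109 ≡ 1 (mod 4), so (15/1109) = +(1109/15).
Reduce top mod 15: now compute (14/15).
Pull out 2: since 15 ≡ 7 (mod 8), (2/15) = +1.
Reciprocity: 7 ≡ 3 and 15 ≡ 3 (mod 4), so (7/15) = −(15/7).
Reduce top mod 7: now compute (1/7).
Reached (1/7) = 1. Collecting the sign flips along the way, the symbol is -1.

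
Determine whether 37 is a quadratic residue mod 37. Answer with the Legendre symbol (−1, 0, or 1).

0

First reduce: 37 ≡ 0 (mod 37).
Top reduces to 0: gcd > 1, so the symbol is 0.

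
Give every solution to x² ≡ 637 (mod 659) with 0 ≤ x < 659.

Since 659 ≡ 3 (mod 4), a square root of 637 is 637^((659+1)/4) = 637^165 mod 659.
Repeated squaring: 637^2≡484, 637^4≡311, 637^8≡507, 637^16≡39, 637^32≡203, 637^64≡351, 637^128≡627 (mod 659).
637^165 = 637^(128+32+4+1) ≡ 36 (mod 659).
Check: 36² = 1296 ≡ 637 (mod 659). The two roots are 36 and 623.

36, 623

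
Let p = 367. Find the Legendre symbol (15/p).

Reciprocity: 15 ≡ 3 and 367 ≡ 3 (mod 4), so (15/367) = −(367/15).
Reduce top mod 15: now compute (7/15).
Reciprocity: 7 ≡ 3 and 15 ≡ 3 (mod 4), so (7/15) = −(15/7).
Reduce top mod 7: now compute (1/7).
Reached (1/7) = 1. Collecting the sign flips along the way, the symbol is +1.

1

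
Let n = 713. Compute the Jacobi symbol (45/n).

-1

Reciprocity: 45 ≡ 1 and 713 ≡ 1 (mod 4), so (45/713) = +(713/45).
Reduce top mod 45: now compute (38/45).
Pull out 2: since 45 ≡ 5 (mod 8), (2/45) = -1.
Reciprocity: 19 ≡ 3 and 45 ≡ 1 (mod 4), so (19/45) = +(45/19).
Reduce top mod 19: now compute (7/19).
Reciprocity: 7 ≡ 3 and 19 ≡ 3 (mod 4), so (7/19) = −(19/7).
Reduce top mod 7: now compute (5/7).
Reciprocity: 5 ≡ 1 and 7 ≡ 3 (mod 4), so (5/7) = +(7/5).
Reduce top mod 5: now compute (2/5).
Pull out 2: since 5 ≡ 5 (mod 8), (2/5) = -1.
Reached (1/5) = 1. Collecting the sign flips along the way, the symbol is -1.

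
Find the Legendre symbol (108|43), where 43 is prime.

-1

Euler's criterion: (108/43) ≡ 22^21 (mod 43).
22^2 ≡ 11 (mod 43)
22^4 ≡ 35 (mod 43)
22^8 ≡ 21 (mod 43)
22^16 ≡ 11 (mod 43)
22^21 = 22^(16+4+1) ≡ 42 (mod 43).
Result is 42 ≡ −1, so (108/43) = −1.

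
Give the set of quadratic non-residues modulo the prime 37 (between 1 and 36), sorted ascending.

2,5,6,8,13,14,15,17,18,19,20,22,23,24,29,31,32,35

Square k = 1,…,18 (k and 37−k give the same square):
1²=1, 2²=4, 3²=9, 4²=16, 5²=25, 6²=36, 7²≡12, 8²≡27, 9²≡7, 10²≡26, 11²≡10, 12²≡33, 13²≡21, 14²≡11, 15²≡3, 16²≡34, 17²≡30, 18²≡28 (mod 37).
The residues are {1, 3, 4, 7, 9, 10, 11, 12, 16, 21, 25, 26, 27, 28, 30, 33, 34, 36}; the non-residues are the remaining 18 nonzero classes.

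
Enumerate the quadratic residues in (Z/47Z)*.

Square k = 1,…,23 (k and 47−k give the same square):
1²=1, 2²=4, 3²=9, 4²=16, 5²=25, 6²=36, 7²≡2, 8²≡17, 9²≡34, 10²≡6, 11²≡27, 12²≡3, 13²≡28, 14²≡8, 15²≡37, 16²≡21, 17²≡7, 18²≡42, 19²≡32, 20²≡24, 21²≡18, 22²≡14, 23²≡12 (mod 47).
So the quadratic residues mod 47 are {1, 2, 3, 4, 6, 7, 8, 9, 12, 14, 16, 17, 18, 21, 24, 25, 27, 28, 32, 34, 36, 37, 42}.

1 2 3 4 6 7 8 9 12 14 16 17 18 21 24 25 27 28 32 34 36 37 42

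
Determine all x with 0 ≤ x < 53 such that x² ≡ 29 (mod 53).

20, 33

53 ≡ 1 (mod 4), so we find a root by search.
Trying successive values, 20² = 400 ≡ 29 (mod 53). The other root is 53 − 20 = 33.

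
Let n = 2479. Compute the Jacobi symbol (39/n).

Reciprocity: 39 ≡ 3 and 2479 ≡ 3 (mod 4), so (39/2479) = −(2479/39).
Reduce top mod 39: now compute (22/39).
Pull out 2: since 39 ≡ 7 (mod 8), (2/39) = +1.
Reciprocity: 11 ≡ 3 and 39 ≡ 3 (mod 4), so (11/39) = −(39/11).
Reduce top mod 11: now compute (6/11).
Pull out 2: since 11 ≡ 3 (mod 8), (2/11) = -1.
Reciprocity: 3 ≡ 3 and 11 ≡ 3 (mod 4), so (3/11) = −(11/3).
Reduce top mod 3: now compute (2/3).
Pull out 2: since 3 ≡ 3 (mod 8), (2/3) = -1.
Reached (1/3) = 1. Collecting the sign flips along the way, the symbol is -1.

-1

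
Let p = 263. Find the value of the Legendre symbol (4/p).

Pull out 2^2: since 263 ≡ 7 (mod 8), (2/263) = +1, so (2/263)^2 = +1.
Reached (1/263) = 1. Collecting the sign flips along the way, the symbol is +1.

1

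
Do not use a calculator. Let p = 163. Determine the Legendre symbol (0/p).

Top reduces to 0: gcd > 1, so the symbol is 0.

0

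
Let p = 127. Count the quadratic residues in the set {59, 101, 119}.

(59/127) = -1 → non-residue.
(101/127) = -1 → non-residue.
(119/127) = -1 → non-residue.
Total quadratic residues among the 3: 0.

0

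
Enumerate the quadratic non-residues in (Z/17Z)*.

Square k = 1,…,8 (k and 17−k give the same square):
1²=1, 2²=4, 3²=9, 4²=16, 5²≡8, 6²≡2, 7²≡15, 8²≡13 (mod 17).
The residues are {1, 2, 4, 8, 9, 13, 15, 16}; the non-residues are the remaining 8 nonzero classes.

3 5 6 7 10 11 12 14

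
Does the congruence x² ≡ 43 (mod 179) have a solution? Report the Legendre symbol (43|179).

1

Euler's criterion: (43/179) ≡ 43^89 (mod 179).
43^2 ≡ 59 (mod 179)
43^4 ≡ 80 (mod 179)
43^8 ≡ 135 (mod 179)
43^16 ≡ 146 (mod 179)
43^32 ≡ 15 (mod 179)
43^64 ≡ 46 (mod 179)
43^89 = 43^(64+16+8+1) ≡ 1 (mod 179).
Result is 1, so (43/179) = 1.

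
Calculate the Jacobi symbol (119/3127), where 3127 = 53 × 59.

1

Reciprocity: 119 ≡ 3 and 3127 ≡ 3 (mod 4), so (119/3127) = −(3127/119).
Reduce top mod 119: now compute (33/119).
Reciprocity: 33 ≡ 1 and 119 ≡ 3 (mod 4), so (33/119) = +(119/33).
Reduce top mod 33: now compute (20/33).
Pull out 2^2: since 33 ≡ 1 (mod 8), (2/33) = +1, so (2/33)^2 = +1.
Reciprocity: 5 ≡ 1 and 33 ≡ 1 (mod 4), so (5/33) = +(33/5).
Reduce top mod 5: now compute (3/5).
Reciprocity: 3 ≡ 3 and 5 ≡ 1 (mod 4), so (3/5) = +(5/3).
Reduce top mod 3: now compute (2/3).
Pull out 2: since 3 ≡ 3 (mod 8), (2/3) = -1.
Reached (1/3) = 1. Collecting the sign flips along the way, the symbol is +1.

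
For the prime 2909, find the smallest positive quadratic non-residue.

(2/2909) = −1, so 2 is the smallest positive non-residue mod 2909.

2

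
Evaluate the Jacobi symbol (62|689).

Pull out 2: since 689 ≡ 1 (mod 8), (2/689) = +1.
Reciprocity: 31 ≡ 3 and 689 ≡ 1 (mod 4), so (31/689) = +(689/31).
Reduce top mod 31: now compute (7/31).
Reciprocity: 7 ≡ 3 and 31 ≡ 3 (mod 4), so (7/31) = −(31/7).
Reduce top mod 7: now compute (3/7).
Reciprocity: 3 ≡ 3 and 7 ≡ 3 (mod 4), so (3/7) = −(7/3).
Reduce top mod 3: now compute (1/3).
Reached (1/3) = 1. Collecting the sign flips along the way, the symbol is +1.

1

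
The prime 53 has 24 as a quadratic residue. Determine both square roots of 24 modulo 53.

17, 36

53 ≡ 1 (mod 4), so we find a root by search.
Trying successive values, 17² = 289 ≡ 24 (mod 53). The other root is 53 − 17 = 36.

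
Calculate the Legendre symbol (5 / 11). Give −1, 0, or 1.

1

Reciprocity: 5 ≡ 1 and 11 ≡ 3 (mod 4), so (5/11) = +(11/5).
Reduce top mod 5: now compute (1/5).
Reached (1/5) = 1. Collecting the sign flips along the way, the symbol is +1.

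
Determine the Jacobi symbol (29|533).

Reciprocity: 29 ≡ 1 and 533 ≡ 1 (mod 4), so (29/533) = +(533/29).
Reduce top mod 29: now compute (11/29).
Reciprocity: 11 ≡ 3 and 29 ≡ 1 (mod 4), so (11/29) = +(29/11).
Reduce top mod 11: now compute (7/11).
Reciprocity: 7 ≡ 3 and 11 ≡ 3 (mod 4), so (7/11) = −(11/7).
Reduce top mod 7: now compute (4/7).
Pull out 2^2: since 7 ≡ 7 (mod 8), (2/7) = +1, so (2/7)^2 = +1.
Reached (1/7) = 1. Collecting the sign flips along the way, the symbol is -1.

-1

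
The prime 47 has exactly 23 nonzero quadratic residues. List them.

1 2 3 4 6 7 8 9 12 14 16 17 18 21 24 25 27 28 32 34 36 37 42

Square k = 1,…,23 (k and 47−k give the same square):
1²=1, 2²=4, 3²=9, 4²=16, 5²=25, 6²=36, 7²≡2, 8²≡17, 9²≡34, 10²≡6, 11²≡27, 12²≡3, 13²≡28, 14²≡8, 15²≡37, 16²≡21, 17²≡7, 18²≡42, 19²≡32, 20²≡24, 21²≡18, 22²≡14, 23²≡12 (mod 47).
So the quadratic residues mod 47 are {1, 2, 3, 4, 6, 7, 8, 9, 12, 14, 16, 17, 18, 21, 24, 25, 27, 28, 32, 34, 36, 37, 42}.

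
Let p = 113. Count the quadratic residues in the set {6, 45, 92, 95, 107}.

(6/113) = -1 → non-residue.
(45/113) = -1 → non-residue.
(92/113) = -1 → non-residue.
(95/113) = +1 → QR.
(107/113) = -1 → non-residue.
Total quadratic residues among the 5: 1.

1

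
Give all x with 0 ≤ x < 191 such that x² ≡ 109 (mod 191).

Since 191 ≡ 3 (mod 4), a square root of 109 is 109^((191+1)/4) = 109^48 mod 191.
Repeated squaring: 109^2≡39, 109^4≡184, 109^8≡49, 109^16≡109, 109^32≡39 (mod 191).
109^48 = 109^(32+16) ≡ 49 (mod 191).
Check: 49² = 2401 ≡ 109 (mod 191). The two roots are 49 and 142.

49, 142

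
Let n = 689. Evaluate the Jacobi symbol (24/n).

-1

Pull out 2^3: since 689 ≡ 1 (mod 8), (2/689) = +1, so (2/689)^3 = +1.
Reciprocity: 3 ≡ 3 and 689 ≡ 1 (mod 4), so (3/689) = +(689/3).
Reduce top mod 3: now compute (2/3).
Pull out 2: since 3 ≡ 3 (mod 8), (2/3) = -1.
Reached (1/3) = 1. Collecting the sign flips along the way, the symbol is -1.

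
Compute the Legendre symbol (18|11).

First reduce: 18 ≡ 7 (mod 11).
Reciprocity: 7 ≡ 3 and 11 ≡ 3 (mod 4), so (7/11) = −(11/7).
Reduce top mod 7: now compute (4/7).
Pull out 2^2: since 7 ≡ 7 (mod 8), (2/7) = +1, so (2/7)^2 = +1.
Reached (1/7) = 1. Collecting the sign flips along the way, the symbol is -1.

-1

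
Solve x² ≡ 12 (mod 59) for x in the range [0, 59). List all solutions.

Since 59 ≡ 3 (mod 4), a square root of 12 is 12^((59+1)/4) = 12^15 mod 59.
Repeated squaring: 12^2≡26, 12^4≡27, 12^8≡21 (mod 59).
12^15 = 12^(8+4+2+1) ≡ 22 (mod 59).
Check: 22² = 484 ≡ 12 (mod 59). The two roots are 22 and 37.

22, 37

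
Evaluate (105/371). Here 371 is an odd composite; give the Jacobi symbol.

Reciprocity: 105 ≡ 1 and 371 ≡ 3 (mod 4), so (105/371) = +(371/105).
Reduce top mod 105: now compute (56/105).
Pull out 2^3: since 105 ≡ 1 (mod 8), (2/105) = +1, so (2/105)^3 = +1.
Reciprocity: 7 ≡ 3 and 105 ≡ 1 (mod 4), so (7/105) = +(105/7).
Reduce top mod 7: now compute (0/7).
Top reduces to 0: gcd > 1, so the symbol is 0.

0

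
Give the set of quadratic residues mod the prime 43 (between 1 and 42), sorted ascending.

Square k = 1,…,21 (k and 43−k give the same square):
1²=1, 2²=4, 3²=9, 4²=16, 5²=25, 6²=36, 7²≡6, 8²≡21, 9²≡38, 10²≡14, 11²≡35, 12²≡15, 13²≡40, 14²≡24, 15²≡10, 16²≡41, 17²≡31, 18²≡23, 19²≡17, 20²≡13, 21²≡11 (mod 43).
So the quadratic residues mod 43 are {1, 4, 6, 9, 10, 11, 13, 14, 15, 16, 17, 21, 23, 24, 25, 31, 35, 36, 38, 40, 41}.

1 4 6 9 10 11 13 14 15 16 17 21 23 24 25 31 35 36 38 40 41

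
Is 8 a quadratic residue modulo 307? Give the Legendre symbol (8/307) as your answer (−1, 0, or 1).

-1

Euler's criterion: (8/307) ≡ 8^153 (mod 307).
8^2 ≡ 64 (mod 307)
8^4 ≡ 105 (mod 307)
8^8 ≡ 280 (mod 307)
8^16 ≡ 115 (mod 307)
8^32 ≡ 24 (mod 307)
8^64 ≡ 269 (mod 307)
8^128 ≡ 216 (mod 307)
8^153 = 8^(128+16+8+1) ≡ 306 (mod 307).
Result is 306 ≡ −1, so (8/307) = −1.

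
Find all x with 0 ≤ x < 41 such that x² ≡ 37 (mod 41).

41 ≡ 1 (mod 4), so we find a root by search.
Trying successive values, 18² = 324 ≡ 37 (mod 41). The other root is 41 − 18 = 23.

18, 23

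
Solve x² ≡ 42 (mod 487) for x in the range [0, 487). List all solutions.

Since 487 ≡ 3 (mod 4), a square root of 42 is 42^((487+1)/4) = 42^122 mod 487.
Repeated squaring: 42^2≡303, 42^4≡253, 42^8≡212, 42^16≡140, 42^32≡120, 42^64≡277 (mod 487).
42^122 = 42^(64+32+16+8+2) ≡ 464 (mod 487).
Check: 464² = 215296 ≡ 42 (mod 487). The two roots are 23 and 464.

23, 464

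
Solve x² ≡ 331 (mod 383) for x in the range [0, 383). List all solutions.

Since 383 ≡ 3 (mod 4), a square root of 331 is 331^((383+1)/4) = 331^96 mod 383.
Repeated squaring: 331^2≡23, 331^4≡146, 331^8≡251, 331^16≡189, 331^32≡102, 331^64≡63 (mod 383).
331^96 = 331^(64+32) ≡ 298 (mod 383).
Check: 298² = 88804 ≡ 331 (mod 383). The two roots are 85 and 298.

85, 298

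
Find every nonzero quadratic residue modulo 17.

Square k = 1,…,8 (k and 17−k give the same square):
1²=1, 2²=4, 3²=9, 4²=16, 5²≡8, 6²≡2, 7²≡15, 8²≡13 (mod 17).
So the quadratic residues mod 17 are {1, 2, 4, 8, 9, 13, 15, 16}.

1, 2, 4, 8, 9, 13, 15, 16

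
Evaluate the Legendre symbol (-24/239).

-1

Euler's criterion: (-24/239) ≡ 215^119 (mod 239).
215^2 ≡ 98 (mod 239)
215^4 ≡ 44 (mod 239)
215^8 ≡ 24 (mod 239)
215^16 ≡ 98 (mod 239)
215^32 ≡ 44 (mod 239)
215^64 ≡ 24 (mod 239)
215^119 = 215^(64+32+16+4+2+1) ≡ 238 (mod 239).
Result is 238 ≡ −1, so (-24/239) = −1.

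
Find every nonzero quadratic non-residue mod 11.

2 6 7 8 10

Square k = 1,…,5 (k and 11−k give the same square):
1²=1, 2²=4, 3²=9, 4²≡5, 5²≡3 (mod 11).
The residues are {1, 3, 4, 5, 9}; the non-residues are the remaining 5 nonzero classes.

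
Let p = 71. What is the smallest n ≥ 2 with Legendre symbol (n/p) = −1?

(2/71) = +1, so 2 is a residue.
(3/71) = +1, so 3 is a residue.
(4/71) = +1, so 4 is a residue.
(5/71) = +1, so 5 is a residue.
(6/71) = +1, so 6 is a residue.
(7/71) = −1, so 7 is the smallest positive non-residue mod 71.

7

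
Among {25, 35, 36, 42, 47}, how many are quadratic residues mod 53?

4

(25/53) = +1 → QR.
(35/53) = -1 → non-residue.
(36/53) = +1 → QR.
(42/53) = +1 → QR.
(47/53) = +1 → QR.
Total quadratic residues among the 5: 4.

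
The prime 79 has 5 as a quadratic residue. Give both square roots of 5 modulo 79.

20, 59

Since 79 ≡ 3 (mod 4), a square root of 5 is 5^((79+1)/4) = 5^20 mod 79.
Repeated squaring: 5^2≡25, 5^4≡72, 5^8≡49, 5^16≡31 (mod 79).
5^20 = 5^(16+4) ≡ 20 (mod 79).
Check: 20² = 400 ≡ 5 (mod 79). The two roots are 20 and 59.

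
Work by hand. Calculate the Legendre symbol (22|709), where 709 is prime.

-1

Pull out 2: since 709 ≡ 5 (mod 8), (2/709) = -1.
Reciprocity: 11 ≡ 3 and 709 ≡ 1 (mod 4), so (11/709) = +(709/11).
Reduce top mod 11: now compute (5/11).
Reciprocity: 5 ≡ 1 and 11 ≡ 3 (mod 4), so (5/11) = +(11/5).
Reduce top mod 5: now compute (1/5).
Reached (1/5) = 1. Collecting the sign flips along the way, the symbol is -1.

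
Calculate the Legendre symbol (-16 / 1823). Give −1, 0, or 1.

-1

First reduce: -16 ≡ 1807 (mod 1823).
Reciprocity: 1807 ≡ 3 and 1823 ≡ 3 (mod 4), so (1807/1823) = −(1823/1807).
Reduce top mod 1807: now compute (16/1807).
Pull out 2^4: since 1807 ≡ 7 (mod 8), (2/1807) = +1, so (2/1807)^4 = +1.
Reached (1/1807) = 1. Collecting the sign flips along the way, the symbol is -1.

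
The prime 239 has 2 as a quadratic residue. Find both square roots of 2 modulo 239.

99, 140

Since 239 ≡ 3 (mod 4), a square root of 2 is 2^((239+1)/4) = 2^60 mod 239.
Repeated squaring: 2^2≡4, 2^4≡16, 2^8≡17, 2^16≡50, 2^32≡110 (mod 239).
2^60 = 2^(32+16+8+4) ≡ 99 (mod 239).
Check: 99² = 9801 ≡ 2 (mod 239). The two roots are 99 and 140.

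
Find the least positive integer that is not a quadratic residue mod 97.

(2/97) = +1, so 2 is a residue.
(3/97) = +1, so 3 is a residue.
(4/97) = +1, so 4 is a residue.
(5/97) = −1, so 5 is the smallest positive non-residue mod 97.

5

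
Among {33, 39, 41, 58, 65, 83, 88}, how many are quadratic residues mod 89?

2

(33/89) = -1 → non-residue.
(39/89) = +1 → QR.
(41/89) = -1 → non-residue.
(58/89) = -1 → non-residue.
(65/89) = -1 → non-residue.
(83/89) = -1 → non-residue.
(88/89) = +1 → QR.
Total quadratic residues among the 7: 2.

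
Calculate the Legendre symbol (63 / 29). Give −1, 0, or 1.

1

Euler's criterion: (63/29) ≡ 5^14 (mod 29).
5^2 ≡ 25 (mod 29)
5^4 ≡ 16 (mod 29)
5^8 ≡ 24 (mod 29)
5^14 = 5^(8+4+2) ≡ 1 (mod 29).
Result is 1, so (63/29) = 1.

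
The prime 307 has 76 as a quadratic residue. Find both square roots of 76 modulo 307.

Since 307 ≡ 3 (mod 4), a square root of 76 is 76^((307+1)/4) = 76^77 mod 307.
Repeated squaring: 76^2≡250, 76^4≡179, 76^8≡113, 76^16≡182, 76^32≡275, 76^64≡103 (mod 307).
76^77 = 76^(64+8+4+1) ≡ 171 (mod 307).
Check: 171² = 29241 ≡ 76 (mod 307). The two roots are 136 and 171.

136, 171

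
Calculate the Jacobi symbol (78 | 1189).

1

Pull out 2: since 1189 ≡ 5 (mod 8), (2/1189) = -1.
Reciprocity: 39 ≡ 3 and 1189 ≡ 1 (mod 4), so (39/1189) = +(1189/39).
Reduce top mod 39: now compute (19/39).
Reciprocity: 19 ≡ 3 and 39 ≡ 3 (mod 4), so (19/39) = −(39/19).
Reduce top mod 19: now compute (1/19).
Reached (1/19) = 1. Collecting the sign flips along the way, the symbol is +1.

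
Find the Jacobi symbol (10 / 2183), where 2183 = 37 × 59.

Pull out 2: since 2183 ≡ 7 (mod 8), (2/2183) = +1.
Reciprocity: 5 ≡ 1 and 2183 ≡ 3 (mod 4), so (5/2183) = +(2183/5).
Reduce top mod 5: now compute (3/5).
Reciprocity: 3 ≡ 3 and 5 ≡ 1 (mod 4), so (3/5) = +(5/3).
Reduce top mod 3: now compute (2/3).
Pull out 2: since 3 ≡ 3 (mod 8), (2/3) = -1.
Reached (1/3) = 1. Collecting the sign flips along the way, the symbol is -1.

-1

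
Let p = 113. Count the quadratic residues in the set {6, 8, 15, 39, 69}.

3

(6/113) = -1 → non-residue.
(8/113) = +1 → QR.
(15/113) = +1 → QR.
(39/113) = -1 → non-residue.
(69/113) = +1 → QR.
Total quadratic residues among the 5: 3.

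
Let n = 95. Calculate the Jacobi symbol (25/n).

0

Reciprocity: 25 ≡ 1 and 95 ≡ 3 (mod 4), so (25/95) = +(95/25).
Reduce top mod 25: now compute (20/25).
Pull out 2^2: since 25 ≡ 1 (mod 8), (2/25) = +1, so (2/25)^2 = +1.
Reciprocity: 5 ≡ 1 and 25 ≡ 1 (mod 4), so (5/25) = +(25/5).
Reduce top mod 5: now compute (0/5).
Top reduces to 0: gcd > 1, so the symbol is 0.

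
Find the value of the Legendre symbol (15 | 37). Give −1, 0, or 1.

Euler's criterion: (15/37) ≡ 15^18 (mod 37).
15^2 ≡ 3 (mod 37)
15^4 ≡ 9 (mod 37)
15^8 ≡ 7 (mod 37)
15^16 ≡ 12 (mod 37)
15^18 = 15^(16+2) ≡ 36 (mod 37).
Result is 36 ≡ −1, so (15/37) = −1.

-1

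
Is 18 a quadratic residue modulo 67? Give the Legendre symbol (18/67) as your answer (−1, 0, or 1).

-1

Pull out 2: since 67 ≡ 3 (mod 8), (2/67) = -1.
Reciprocity: 9 ≡ 1 and 67 ≡ 3 (mod 4), so (9/67) = +(67/9).
Reduce top mod 9: now compute (4/9).
Pull out 2^2: since 9 ≡ 1 (mod 8), (2/9) = +1, so (2/9)^2 = +1.
Reached (1/9) = 1. Collecting the sign flips along the way, the symbol is -1.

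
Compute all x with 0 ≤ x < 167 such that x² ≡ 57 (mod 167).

70, 97

Since 167 ≡ 3 (mod 4), a square root of 57 is 57^((167+1)/4) = 57^42 mod 167.
Repeated squaring: 57^2≡76, 57^4≡98, 57^8≡85, 57^16≡44, 57^32≡99 (mod 167).
57^42 = 57^(32+8+2) ≡ 97 (mod 167).
Check: 97² = 9409 ≡ 57 (mod 167). The two roots are 70 and 97.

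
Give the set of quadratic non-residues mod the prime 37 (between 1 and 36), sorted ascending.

2 5 6 8 13 14 15 17 18 19 20 22 23 24 29 31 32 35

Square k = 1,…,18 (k and 37−k give the same square):
1²=1, 2²=4, 3²=9, 4²=16, 5²=25, 6²=36, 7²≡12, 8²≡27, 9²≡7, 10²≡26, 11²≡10, 12²≡33, 13²≡21, 14²≡11, 15²≡3, 16²≡34, 17²≡30, 18²≡28 (mod 37).
The residues are {1, 3, 4, 7, 9, 10, 11, 12, 16, 21, 25, 26, 27, 28, 30, 33, 34, 36}; the non-residues are the remaining 18 nonzero classes.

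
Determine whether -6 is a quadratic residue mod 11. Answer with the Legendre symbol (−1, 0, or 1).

First reduce: -6 ≡ 5 (mod 11).
Reciprocity: 5 ≡ 1 and 11 ≡ 3 (mod 4), so (5/11) = +(11/5).
Reduce top mod 5: now compute (1/5).
Reached (1/5) = 1. Collecting the sign flips along the way, the symbol is +1.

1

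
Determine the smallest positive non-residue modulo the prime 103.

3

(2/103) = +1, so 2 is a residue.
(3/103) = −1, so 3 is the smallest positive non-residue mod 103.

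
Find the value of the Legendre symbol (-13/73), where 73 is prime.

First reduce: -13 ≡ 60 (mod 73).
Pull out 2^2: since 73 ≡ 1 (mod 8), (2/73) = +1, so (2/73)^2 = +1.
Reciprocity: 15 ≡ 3 and 73 ≡ 1 (mod 4), so (15/73) = +(73/15).
Reduce top mod 15: now compute (13/15).
Reciprocity: 13 ≡ 1 and 15 ≡ 3 (mod 4), so (13/15) = +(15/13).
Reduce top mod 13: now compute (2/13).
Pull out 2: since 13 ≡ 5 (mod 8), (2/13) = -1.
Reached (1/13) = 1. Collecting the sign flips along the way, the symbol is -1.

-1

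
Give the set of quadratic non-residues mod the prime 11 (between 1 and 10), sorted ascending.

2 6 7 8 10

Square k = 1,…,5 (k and 11−k give the same square):
1²=1, 2²=4, 3²=9, 4²≡5, 5²≡3 (mod 11).
The residues are {1, 3, 4, 5, 9}; the non-residues are the remaining 5 nonzero classes.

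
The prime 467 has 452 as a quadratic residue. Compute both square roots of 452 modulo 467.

61, 406

Since 467 ≡ 3 (mod 4), a square root of 452 is 452^((467+1)/4) = 452^117 mod 467.
Repeated squaring: 452^2≡225, 452^4≡189, 452^8≡229, 452^16≡137, 452^32≡89, 452^64≡449 (mod 467).
452^117 = 452^(64+32+16+4+1) ≡ 406 (mod 467).
Check: 406² = 164836 ≡ 452 (mod 467). The two roots are 61 and 406.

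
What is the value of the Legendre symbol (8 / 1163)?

Pull out 2^3: since 1163 ≡ 3 (mod 8), (2/1163) = -1, so (2/1163)^3 = -1.
Reached (1/1163) = 1. Collecting the sign flips along the way, the symbol is -1.

-1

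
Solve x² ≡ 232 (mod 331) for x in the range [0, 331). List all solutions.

35, 296

Since 331 ≡ 3 (mod 4), a square root of 232 is 232^((331+1)/4) = 232^83 mod 331.
Repeated squaring: 232^2≡202, 232^4≡91, 232^8≡6, 232^16≡36, 232^32≡303, 232^64≡122 (mod 331).
232^83 = 232^(64+16+2+1) ≡ 296 (mod 331).
Check: 296² = 87616 ≡ 232 (mod 331). The two roots are 35 and 296.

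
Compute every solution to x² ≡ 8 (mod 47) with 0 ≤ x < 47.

Since 47 ≡ 3 (mod 4), a square root of 8 is 8^((47+1)/4) = 8^12 mod 47.
Repeated squaring: 8^2≡17, 8^4≡7, 8^8≡2 (mod 47).
8^12 = 8^(8+4) ≡ 14 (mod 47).
Check: 14² = 196 ≡ 8 (mod 47). The two roots are 14 and 33.

14, 33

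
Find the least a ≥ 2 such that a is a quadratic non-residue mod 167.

5

(2/167) = +1, so 2 is a residue.
(3/167) = +1, so 3 is a residue.
(4/167) = +1, so 4 is a residue.
(5/167) = −1, so 5 is the smallest positive non-residue mod 167.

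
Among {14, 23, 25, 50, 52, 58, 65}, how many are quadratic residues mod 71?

(14/71) = -1 → non-residue.
(23/71) = -1 → non-residue.
(25/71) = +1 → QR.
(50/71) = +1 → QR.
(52/71) = -1 → non-residue.
(58/71) = +1 → QR.
(65/71) = -1 → non-residue.
Total quadratic residues among the 7: 3.

3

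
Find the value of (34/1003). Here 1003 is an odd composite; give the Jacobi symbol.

0

Pull out 2: since 1003 ≡ 3 (mod 8), (2/1003) = -1.
Reciprocity: 17 ≡ 1 and 1003 ≡ 3 (mod 4), so (17/1003) = +(1003/17).
Reduce top mod 17: now compute (0/17).
Top reduces to 0: gcd > 1, so the symbol is 0.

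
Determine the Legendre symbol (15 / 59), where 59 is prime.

Euler's criterion: (15/59) ≡ 15^29 (mod 59).
15^2 ≡ 48 (mod 59)
15^4 ≡ 3 (mod 59)
15^8 ≡ 9 (mod 59)
15^16 ≡ 22 (mod 59)
15^29 = 15^(16+8+4+1) ≡ 1 (mod 59).
Result is 1, so (15/59) = 1.

1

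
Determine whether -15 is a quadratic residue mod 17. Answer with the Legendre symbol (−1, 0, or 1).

1

First reduce: -15 ≡ 2 (mod 17).
Pull out 2: since 17 ≡ 1 (mod 8), (2/17) = +1.
Reached (1/17) = 1. Collecting the sign flips along the way, the symbol is +1.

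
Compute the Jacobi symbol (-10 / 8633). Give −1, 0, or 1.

-1

First reduce: -10 ≡ 8623 (mod 8633).
Reciprocity: 8623 ≡ 3 and 8633 ≡ 1 (mod 4), so (8623/8633) = +(8633/8623).
Reduce top mod 8623: now compute (10/8623).
Pull out 2: since 8623 ≡ 7 (mod 8), (2/8623) = +1.
Reciprocity: 5 ≡ 1 and 8623 ≡ 3 (mod 4), so (5/8623) = +(8623/5).
Reduce top mod 5: now compute (3/5).
Reciprocity: 3 ≡ 3 and 5 ≡ 1 (mod 4), so (3/5) = +(5/3).
Reduce top mod 3: now compute (2/3).
Pull out 2: since 3 ≡ 3 (mod 8), (2/3) = -1.
Reached (1/3) = 1. Collecting the sign flips along the way, the symbol is -1.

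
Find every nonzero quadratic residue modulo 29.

Square k = 1,…,14 (k and 29−k give the same square):
1²=1, 2²=4, 3²=9, 4²=16, 5²=25, 6²≡7, 7²≡20, 8²≡6, 9²≡23, 10²≡13, 11²≡5, 12²≡28, 13²≡24, 14²≡22 (mod 29).
So the quadratic residues mod 29 are {1, 4, 5, 6, 7, 9, 13, 16, 20, 22, 23, 24, 25, 28}.

1,4,5,6,7,9,13,16,20,22,23,24,25,28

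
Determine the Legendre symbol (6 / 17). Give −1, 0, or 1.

Euler's criterion: (6/17) ≡ 6^8 (mod 17).
6^2 ≡ 2 (mod 17)
6^4 ≡ 4 (mod 17)
6^8 ≡ 16 (mod 17)
6^8 = 6^(8) ≡ 16 (mod 17).
Result is 16 ≡ −1, so (6/17) = −1.

-1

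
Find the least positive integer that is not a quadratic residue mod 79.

(2/79) = +1, so 2 is a residue.
(3/79) = −1, so 3 is the smallest positive non-residue mod 79.

3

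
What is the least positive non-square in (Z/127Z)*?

3

(2/127) = +1, so 2 is a residue.
(3/127) = −1, so 3 is the smallest positive non-residue mod 127.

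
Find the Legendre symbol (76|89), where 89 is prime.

Euler's criterion: (76/89) ≡ 76^44 (mod 89).
76^2 ≡ 80 (mod 89)
76^4 ≡ 81 (mod 89)
76^8 ≡ 64 (mod 89)
76^16 ≡ 2 (mod 89)
76^32 ≡ 4 (mod 89)
76^44 = 76^(32+8+4) ≡ 88 (mod 89).
Result is 88 ≡ −1, so (76/89) = −1.

-1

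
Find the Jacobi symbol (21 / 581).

Reciprocity: 21 ≡ 1 and 581 ≡ 1 (mod 4), so (21/581) = +(581/21).
Reduce top mod 21: now compute (14/21).
Pull out 2: since 21 ≡ 5 (mod 8), (2/21) = -1.
Reciprocity: 7 ≡ 3 and 21 ≡ 1 (mod 4), so (7/21) = +(21/7).
Reduce top mod 7: now compute (0/7).
Top reduces to 0: gcd > 1, so the symbol is 0.

0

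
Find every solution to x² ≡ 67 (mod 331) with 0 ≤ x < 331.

Since 331 ≡ 3 (mod 4), a square root of 67 is 67^((331+1)/4) = 67^83 mod 331.
Repeated squaring: 67^2≡186, 67^4≡172, 67^8≡125, 67^16≡68, 67^32≡321, 67^64≡100 (mod 331).
67^83 = 67^(64+16+2+1) ≡ 304 (mod 331).
Check: 304² = 92416 ≡ 67 (mod 331). The two roots are 27 and 304.

27, 304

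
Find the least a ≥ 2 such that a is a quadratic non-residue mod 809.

3

(2/809) = +1, so 2 is a residue.
(3/809) = −1, so 3 is the smallest positive non-residue mod 809.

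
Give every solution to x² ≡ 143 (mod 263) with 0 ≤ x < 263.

Since 263 ≡ 3 (mod 4), a square root of 143 is 143^((263+1)/4) = 143^66 mod 263.
Repeated squaring: 143^2≡198, 143^4≡17, 143^8≡26, 143^16≡150, 143^32≡145, 143^64≡248 (mod 263).
143^66 = 143^(64+2) ≡ 186 (mod 263).
Check: 186² = 34596 ≡ 143 (mod 263). The two roots are 77 and 186.

77, 186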